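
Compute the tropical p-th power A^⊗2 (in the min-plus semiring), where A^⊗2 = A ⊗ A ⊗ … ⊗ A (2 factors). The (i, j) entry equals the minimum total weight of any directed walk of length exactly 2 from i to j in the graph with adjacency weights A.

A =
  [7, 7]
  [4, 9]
A^⊗2 =
  [11, 14]
  [11, 11]

Each entry (A^⊗2)_ij equals the minimum over all length-2 walks i = v_0 → v_1 → … → v_2 = j of Σ_t A[v_t][v_{t+1}]. For example, for (i, j) = (0, 1) we minimise over 2 possible intermediate vertex sequences; the minimum is 14, attained along the walk 0 → 0 → 1.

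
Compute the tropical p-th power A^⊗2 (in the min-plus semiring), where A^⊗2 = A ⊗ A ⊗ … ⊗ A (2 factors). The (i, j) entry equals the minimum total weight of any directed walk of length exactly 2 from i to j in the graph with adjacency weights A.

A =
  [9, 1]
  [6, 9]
A^⊗2 =
  [7, 10]
  [15, 7]

Each entry (A^⊗2)_ij equals the minimum over all length-2 walks i = v_0 → v_1 → … → v_2 = j of Σ_t A[v_t][v_{t+1}]. For example, for (i, j) = (0, 1) we minimise over 2 possible intermediate vertex sequences; the minimum is 10, attained along the walk 0 → 0 → 1.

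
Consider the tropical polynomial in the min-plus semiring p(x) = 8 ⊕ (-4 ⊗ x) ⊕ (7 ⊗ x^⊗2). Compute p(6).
p(6) = 2

A tropical monomial a ⊗ x^⊗i evaluates to a + i · x. Evaluating each term at x = 6:
  Term 0 contributes 8 + 0 · 6 = 8
  Term 1 contributes -4 + 1 · 6 = 2
  Term 2 contributes 7 + 2 · 6 = 19
p(6) = ⊕ of these = min[8, 2, 19] = 2.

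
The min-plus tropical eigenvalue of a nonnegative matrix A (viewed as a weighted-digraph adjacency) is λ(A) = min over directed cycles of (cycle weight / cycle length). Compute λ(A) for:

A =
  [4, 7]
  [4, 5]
λ(A) = 4

Enumerate directed cycles and compute their means (weight / length). Sample:
  cycle 0 → 0: weight = 4, length = 1, mean = 4/1 ≈ 4.000
  cycle 1 → 1: weight = 5, length = 1, mean = 5/1 ≈ 5.000
  cycle 0 → 1 → 0: weight = 11, length = 2, mean = 11/2 ≈ 5.500
  cycle 1 → 0 → 1: weight = 11, length = 2, mean = 11/2 ≈ 5.500
Minimum mean = 4.000, attained e.g. along the cycle 0 → 0 with weight 4 and length 1. So λ(A) = 4/1 = 4.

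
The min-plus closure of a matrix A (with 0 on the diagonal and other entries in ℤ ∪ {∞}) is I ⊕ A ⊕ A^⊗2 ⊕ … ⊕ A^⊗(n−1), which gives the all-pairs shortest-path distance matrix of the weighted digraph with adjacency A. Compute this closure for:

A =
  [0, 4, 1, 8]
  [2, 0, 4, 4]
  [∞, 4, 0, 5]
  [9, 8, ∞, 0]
Closure =
  [0, 4, 1, 6]
  [2, 0, 3, 4]
  [6, 4, 0, 5]
  [9, 8, 10, 0]

This is the Floyd-Warshall all-pairs shortest-path computation. For each intermediate vertex k = 0, 1, …, 3, update dist[i][j] ← min(dist[i][j], dist[i][k] + dist[k][j]). The final matrix gives, for each (i, j), the minimum total weight of any directed path from i to j (possibly empty when i = j).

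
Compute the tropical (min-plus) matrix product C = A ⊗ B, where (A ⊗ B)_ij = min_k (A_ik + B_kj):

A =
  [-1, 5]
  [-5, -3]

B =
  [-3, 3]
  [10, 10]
A ⊗ B =
  [-4, 2]
  [-8, -2]

Apply the min-plus product entry-by-entry:
  C[0][0] = min over k of (A[0][0] + B[0][0] = -1 + -3 = -4, A[0][1] + B[1][0] = 5 + 10 = 15) = -4 (attained at k = 0)
  C[0][1] = min over k of (A[0][0] + B[0][1] = -1 + 3 = 2, A[0][1] + B[1][1] = 5 + 10 = 15) = 2 (attained at k = 0)
  C[1][0] = min over k of (A[1][0] + B[0][0] = -5 + -3 = -8, A[1][1] + B[1][0] = -3 + 10 = 7) = -8 (attained at k = 0)
  C[1][1] = min over k of (A[1][0] + B[0][1] = -5 + 3 = -2, A[1][1] + B[1][1] = -3 + 10 = 7) = -2 (attained at k = 0)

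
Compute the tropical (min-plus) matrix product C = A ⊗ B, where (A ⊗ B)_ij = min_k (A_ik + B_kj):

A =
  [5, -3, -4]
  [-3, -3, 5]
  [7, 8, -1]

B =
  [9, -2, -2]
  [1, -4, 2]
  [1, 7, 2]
A ⊗ B =
  [-3, -7, -2]
  [-2, -7, -5]
  [0, 4, 1]

Apply the min-plus product entry-by-entry:
  C[0][0] = min over k of (A[0][0] + B[0][0] = 5 + 9 = 14, A[0][1] + B[1][0] = -3 + 1 = -2, A[0][2] + B[2][0] = -4 + 1 = -3) = -3 (attained at k = 2)
  C[0][1] = min over k of (A[0][0] + B[0][1] = 5 + -2 = 3, A[0][1] + B[1][1] = -3 + -4 = -7, A[0][2] + B[2][1] = -4 + 7 = 3) = -7 (attained at k = 1)
  C[0][2] = min over k of (A[0][0] + B[0][2] = 5 + -2 = 3, A[0][1] + B[1][2] = -3 + 2 = -1, A[0][2] + B[2][2] = -4 + 2 = -2) = -2 (attained at k = 2)
  C[1][0] = min over k of (A[1][0] + B[0][0] = -3 + 9 = 6, A[1][1] + B[1][0] = -3 + 1 = -2, A[1][2] + B[2][0] = 5 + 1 = 6) = -2 (attained at k = 1)
  C[1][1] = min over k of (A[1][0] + B[0][1] = -3 + -2 = -5, A[1][1] + B[1][1] = -3 + -4 = -7, A[1][2] + B[2][1] = 5 + 7 = 12) = -7 (attained at k = 1)
  C[1][2] = min over k of (A[1][0] + B[0][2] = -3 + -2 = -5, A[1][1] + B[1][2] = -3 + 2 = -1, A[1][2] + B[2][2] = 5 + 2 = 7) = -5 (attained at k = 0)
  C[2][0] = min over k of (A[2][0] + B[0][0] = 7 + 9 = 16, A[2][1] + B[1][0] = 8 + 1 = 9, A[2][2] + B[2][0] = -1 + 1 = 0) = 0 (attained at k = 2)
  C[2][1] = min over k of (A[2][0] + B[0][1] = 7 + -2 = 5, A[2][1] + B[1][1] = 8 + -4 = 4, A[2][2] + B[2][1] = -1 + 7 = 6) = 4 (attained at k = 1)
  C[2][2] = min over k of (A[2][0] + B[0][2] = 7 + -2 = 5, A[2][1] + B[1][2] = 8 + 2 = 10, A[2][2] + B[2][2] = -1 + 2 = 1) = 1 (attained at k = 2)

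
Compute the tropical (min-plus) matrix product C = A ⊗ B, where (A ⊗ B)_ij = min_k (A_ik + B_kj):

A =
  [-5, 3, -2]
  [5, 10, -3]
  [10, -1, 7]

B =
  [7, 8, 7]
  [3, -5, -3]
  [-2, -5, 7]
A ⊗ B =
  [-4, -7, 0]
  [-5, -8, 4]
  [2, -6, -4]

Apply the min-plus product entry-by-entry:
  C[0][0] = min over k of (A[0][0] + B[0][0] = -5 + 7 = 2, A[0][1] + B[1][0] = 3 + 3 = 6, A[0][2] + B[2][0] = -2 + -2 = -4) = -4 (attained at k = 2)
  C[0][1] = min over k of (A[0][0] + B[0][1] = -5 + 8 = 3, A[0][1] + B[1][1] = 3 + -5 = -2, A[0][2] + B[2][1] = -2 + -5 = -7) = -7 (attained at k = 2)
  C[0][2] = min over k of (A[0][0] + B[0][2] = -5 + 7 = 2, A[0][1] + B[1][2] = 3 + -3 = 0, A[0][2] + B[2][2] = -2 + 7 = 5) = 0 (attained at k = 1)
  C[1][0] = min over k of (A[1][0] + B[0][0] = 5 + 7 = 12, A[1][1] + B[1][0] = 10 + 3 = 13, A[1][2] + B[2][0] = -3 + -2 = -5) = -5 (attained at k = 2)
  C[1][1] = min over k of (A[1][0] + B[0][1] = 5 + 8 = 13, A[1][1] + B[1][1] = 10 + -5 = 5, A[1][2] + B[2][1] = -3 + -5 = -8) = -8 (attained at k = 2)
  C[1][2] = min over k of (A[1][0] + B[0][2] = 5 + 7 = 12, A[1][1] + B[1][2] = 10 + -3 = 7, A[1][2] + B[2][2] = -3 + 7 = 4) = 4 (attained at k = 2)
  C[2][0] = min over k of (A[2][0] + B[0][0] = 10 + 7 = 17, A[2][1] + B[1][0] = -1 + 3 = 2, A[2][2] + B[2][0] = 7 + -2 = 5) = 2 (attained at k = 1)
  C[2][1] = min over k of (A[2][0] + B[0][1] = 10 + 8 = 18, A[2][1] + B[1][1] = -1 + -5 = -6, A[2][2] + B[2][1] = 7 + -5 = 2) = -6 (attained at k = 1)
  C[2][2] = min over k of (A[2][0] + B[0][2] = 10 + 7 = 17, A[2][1] + B[1][2] = -1 + -3 = -4, A[2][2] + B[2][2] = 7 + 7 = 14) = -4 (attained at k = 1)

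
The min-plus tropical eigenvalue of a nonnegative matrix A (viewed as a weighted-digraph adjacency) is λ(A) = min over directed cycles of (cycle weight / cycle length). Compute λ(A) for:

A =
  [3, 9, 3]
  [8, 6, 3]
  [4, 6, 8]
λ(A) = 3

Enumerate directed cycles and compute their means (weight / length). Sample:
  cycle 0 → 0: weight = 3, length = 1, mean = 3/1 ≈ 3.000
  cycle 1 → 1: weight = 6, length = 1, mean = 6/1 ≈ 6.000
  cycle 2 → 2: weight = 8, length = 1, mean = 8/1 ≈ 8.000
  cycle 0 → 1 → 0: weight = 17, length = 2, mean = 17/2 ≈ 8.500
  cycle 0 → 2 → 0: weight = 7, length = 2, mean = 7/2 ≈ 3.500
  cycle 1 → 0 → 1: weight = 17, length = 2, mean = 17/2 ≈ 8.500
Minimum mean = 3.000, attained e.g. along the cycle 0 → 0 with weight 3 and length 1. So λ(A) = 3/1 = 3.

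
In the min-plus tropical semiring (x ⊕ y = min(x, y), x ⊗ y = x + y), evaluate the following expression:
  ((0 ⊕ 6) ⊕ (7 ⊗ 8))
((0 ⊕ 6) ⊕ (7 ⊗ 8)) = 0

Expand innermost to outermost. Recall ⊕ takes the minimum of its arguments and ⊗ takes their sum. Working out the expression ((0 ⊕ 6) ⊕ (7 ⊗ 8)) gives 0.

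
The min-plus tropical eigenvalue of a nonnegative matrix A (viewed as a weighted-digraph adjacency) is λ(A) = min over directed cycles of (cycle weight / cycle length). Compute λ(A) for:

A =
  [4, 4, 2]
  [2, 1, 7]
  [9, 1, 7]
λ(A) = 1

Enumerate directed cycles and compute their means (weight / length). Sample:
  cycle 0 → 0: weight = 4, length = 1, mean = 4/1 ≈ 4.000
  cycle 1 → 1: weight = 1, length = 1, mean = 1/1 ≈ 1.000
  cycle 2 → 2: weight = 7, length = 1, mean = 7/1 ≈ 7.000
  cycle 0 → 1 → 0: weight = 6, length = 2, mean = 6/2 ≈ 3.000
  cycle 0 → 2 → 0: weight = 11, length = 2, mean = 11/2 ≈ 5.500
  cycle 1 → 0 → 1: weight = 6, length = 2, mean = 6/2 ≈ 3.000
Minimum mean = 1.000, attained e.g. along the cycle 1 → 1 with weight 1 and length 1. So λ(A) = 1/1 = 1.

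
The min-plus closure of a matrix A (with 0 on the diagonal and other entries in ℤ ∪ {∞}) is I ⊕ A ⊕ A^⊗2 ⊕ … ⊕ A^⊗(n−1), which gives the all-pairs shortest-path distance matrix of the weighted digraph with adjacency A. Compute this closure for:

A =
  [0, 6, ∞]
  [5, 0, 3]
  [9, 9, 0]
Closure =
  [0, 6, 9]
  [5, 0, 3]
  [9, 9, 0]

This is the Floyd-Warshall all-pairs shortest-path computation. For each intermediate vertex k = 0, 1, …, 2, update dist[i][j] ← min(dist[i][j], dist[i][k] + dist[k][j]). The final matrix gives, for each (i, j), the minimum total weight of any directed path from i to j (possibly empty when i = j).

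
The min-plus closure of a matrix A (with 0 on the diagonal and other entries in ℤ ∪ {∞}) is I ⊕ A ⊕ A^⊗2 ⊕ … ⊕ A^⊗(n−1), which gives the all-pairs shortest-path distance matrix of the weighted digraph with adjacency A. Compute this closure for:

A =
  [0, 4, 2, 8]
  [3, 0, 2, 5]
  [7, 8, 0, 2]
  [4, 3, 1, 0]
Closure =
  [0, 4, 2, 4]
  [3, 0, 2, 4]
  [6, 5, 0, 2]
  [4, 3, 1, 0]

This is the Floyd-Warshall all-pairs shortest-path computation. For each intermediate vertex k = 0, 1, …, 3, update dist[i][j] ← min(dist[i][j], dist[i][k] + dist[k][j]). The final matrix gives, for each (i, j), the minimum total weight of any directed path from i to j (possibly empty when i = j).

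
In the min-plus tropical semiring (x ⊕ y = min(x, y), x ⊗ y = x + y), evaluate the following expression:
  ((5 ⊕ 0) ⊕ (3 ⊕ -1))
((5 ⊕ 0) ⊕ (3 ⊕ -1)) = -1

Expand innermost to outermost. Recall ⊕ takes the minimum of its arguments and ⊗ takes their sum. Working out the expression ((5 ⊕ 0) ⊕ (3 ⊕ -1)) gives -1.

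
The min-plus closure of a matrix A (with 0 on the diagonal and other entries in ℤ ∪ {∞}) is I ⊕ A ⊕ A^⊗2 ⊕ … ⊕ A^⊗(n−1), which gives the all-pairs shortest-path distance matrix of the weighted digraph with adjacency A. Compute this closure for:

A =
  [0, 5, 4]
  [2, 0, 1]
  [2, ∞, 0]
Closure =
  [0, 5, 4]
  [2, 0, 1]
  [2, 7, 0]

This is the Floyd-Warshall all-pairs shortest-path computation. For each intermediate vertex k = 0, 1, …, 2, update dist[i][j] ← min(dist[i][j], dist[i][k] + dist[k][j]). The final matrix gives, for each (i, j), the minimum total weight of any directed path from i to j (possibly empty when i = j).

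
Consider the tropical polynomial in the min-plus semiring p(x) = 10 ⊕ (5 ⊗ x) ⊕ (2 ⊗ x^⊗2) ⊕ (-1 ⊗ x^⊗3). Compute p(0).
p(0) = -1

A tropical monomial a ⊗ x^⊗i evaluates to a + i · x. Evaluating each term at x = 0:
  Term 0 contributes 10 + 0 · 0 = 10
  Term 1 contributes 5 + 1 · 0 = 5
  Term 2 contributes 2 + 2 · 0 = 2
  Term 3 contributes -1 + 3 · 0 = -1
p(0) = ⊕ of these = min[10, 5, 2, -1] = -1.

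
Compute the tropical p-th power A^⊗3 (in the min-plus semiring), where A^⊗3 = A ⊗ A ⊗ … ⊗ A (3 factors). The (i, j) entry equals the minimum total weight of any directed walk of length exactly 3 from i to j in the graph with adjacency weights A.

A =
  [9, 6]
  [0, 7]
A^⊗3 =
  [13, 12]
  [6, 13]

Each entry (A^⊗3)_ij equals the minimum over all length-3 walks i = v_0 → v_1 → … → v_3 = j of Σ_t A[v_t][v_{t+1}]. For example, for (i, j) = (0, 1) we minimise over 4 possible intermediate vertex sequences; the minimum is 12, attained along the walk 0 → 1 → 0 → 1.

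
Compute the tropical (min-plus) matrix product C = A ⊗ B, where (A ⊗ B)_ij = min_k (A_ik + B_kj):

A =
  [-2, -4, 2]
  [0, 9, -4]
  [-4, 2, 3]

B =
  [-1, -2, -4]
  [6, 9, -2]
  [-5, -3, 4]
A ⊗ B =
  [-3, -4, -6]
  [-9, -7, -4]
  [-5, -6, -8]

Apply the min-plus product entry-by-entry:
  C[0][0] = min over k of (A[0][0] + B[0][0] = -2 + -1 = -3, A[0][1] + B[1][0] = -4 + 6 = 2, A[0][2] + B[2][0] = 2 + -5 = -3) = -3 (attained at k = 0)
  C[0][1] = min over k of (A[0][0] + B[0][1] = -2 + -2 = -4, A[0][1] + B[1][1] = -4 + 9 = 5, A[0][2] + B[2][1] = 2 + -3 = -1) = -4 (attained at k = 0)
  C[0][2] = min over k of (A[0][0] + B[0][2] = -2 + -4 = -6, A[0][1] + B[1][2] = -4 + -2 = -6, A[0][2] + B[2][2] = 2 + 4 = 6) = -6 (attained at k = 0)
  C[1][0] = min over k of (A[1][0] + B[0][0] = 0 + -1 = -1, A[1][1] + B[1][0] = 9 + 6 = 15, A[1][2] + B[2][0] = -4 + -5 = -9) = -9 (attained at k = 2)
  C[1][1] = min over k of (A[1][0] + B[0][1] = 0 + -2 = -2, A[1][1] + B[1][1] = 9 + 9 = 18, A[1][2] + B[2][1] = -4 + -3 = -7) = -7 (attained at k = 2)
  C[1][2] = min over k of (A[1][0] + B[0][2] = 0 + -4 = -4, A[1][1] + B[1][2] = 9 + -2 = 7, A[1][2] + B[2][2] = -4 + 4 = 0) = -4 (attained at k = 0)
  C[2][0] = min over k of (A[2][0] + B[0][0] = -4 + -1 = -5, A[2][1] + B[1][0] = 2 + 6 = 8, A[2][2] + B[2][0] = 3 + -5 = -2) = -5 (attained at k = 0)
  C[2][1] = min over k of (A[2][0] + B[0][1] = -4 + -2 = -6, A[2][1] + B[1][1] = 2 + 9 = 11, A[2][2] + B[2][1] = 3 + -3 = 0) = -6 (attained at k = 0)
  C[2][2] = min over k of (A[2][0] + B[0][2] = -4 + -4 = -8, A[2][1] + B[1][2] = 2 + -2 = 0, A[2][2] + B[2][2] = 3 + 4 = 7) = -8 (attained at k = 0)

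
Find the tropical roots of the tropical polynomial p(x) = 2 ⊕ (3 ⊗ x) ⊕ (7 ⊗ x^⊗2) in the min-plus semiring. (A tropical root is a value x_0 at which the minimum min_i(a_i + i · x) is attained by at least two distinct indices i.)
Roots: {-4, -1}

Each tropical root is a break point of the lower envelope of the lines y = a_i + i · x (there are 3 lines, with slopes 0, 1, ..., 2). Only the lines that attain the minimum somewhere contribute to roots; other lines are dominated. Here the surviving (envelope) indices are i = 2, i = 1, i = 0.
Intersections between consecutive envelope lines give the roots: for adjacent envelope indices i < j the intersection is x = (a_i − a_j) / (j − i). Reading off the sorted break points: {-4, -1}.
Verification: at each break x_0, at least two indices attain the minimum of min_i(a_i + i · x_0).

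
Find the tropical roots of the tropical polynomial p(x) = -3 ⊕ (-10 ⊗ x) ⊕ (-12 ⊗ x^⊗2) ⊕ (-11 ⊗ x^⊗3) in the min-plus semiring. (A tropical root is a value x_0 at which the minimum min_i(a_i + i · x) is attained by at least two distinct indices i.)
Roots: {-1, 2, 7}

Each tropical root is a break point of the lower envelope of the lines y = a_i + i · x (there are 4 lines, with slopes 0, 1, ..., 3). Only the lines that attain the minimum somewhere contribute to roots; other lines are dominated. Here the surviving (envelope) indices are i = 3, i = 2, i = 1, i = 0.
Intersections between consecutive envelope lines give the roots: for adjacent envelope indices i < j the intersection is x = (a_i − a_j) / (j − i). Reading off the sorted break points: {-1, 2, 7}.
Verification: at each break x_0, at least two indices attain the minimum of min_i(a_i + i · x_0).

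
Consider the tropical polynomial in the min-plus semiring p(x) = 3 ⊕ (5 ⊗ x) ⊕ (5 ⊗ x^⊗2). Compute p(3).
p(3) = 3

A tropical monomial a ⊗ x^⊗i evaluates to a + i · x. Evaluating each term at x = 3:
  Term 0 contributes 3 + 0 · 3 = 3
  Term 1 contributes 5 + 1 · 3 = 8
  Term 2 contributes 5 + 2 · 3 = 11
p(3) = ⊕ of these = min[3, 8, 11] = 3.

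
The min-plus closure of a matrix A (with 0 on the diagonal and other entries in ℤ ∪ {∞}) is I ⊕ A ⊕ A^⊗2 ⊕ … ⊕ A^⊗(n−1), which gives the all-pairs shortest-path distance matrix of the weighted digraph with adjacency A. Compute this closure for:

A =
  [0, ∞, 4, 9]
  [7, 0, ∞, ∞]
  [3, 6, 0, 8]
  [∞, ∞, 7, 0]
Closure =
  [0, 10, 4, 9]
  [7, 0, 11, 16]
  [3, 6, 0, 8]
  [10, 13, 7, 0]

This is the Floyd-Warshall all-pairs shortest-path computation. For each intermediate vertex k = 0, 1, …, 3, update dist[i][j] ← min(dist[i][j], dist[i][k] + dist[k][j]). The final matrix gives, for each (i, j), the minimum total weight of any directed path from i to j (possibly empty when i = j).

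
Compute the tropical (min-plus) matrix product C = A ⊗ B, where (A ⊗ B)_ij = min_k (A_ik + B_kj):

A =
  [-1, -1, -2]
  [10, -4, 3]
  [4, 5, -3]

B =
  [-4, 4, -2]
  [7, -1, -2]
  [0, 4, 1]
A ⊗ B =
  [-5, -2, -3]
  [3, -5, -6]
  [-3, 1, -2]

Apply the min-plus product entry-by-entry:
  C[0][0] = min over k of (A[0][0] + B[0][0] = -1 + -4 = -5, A[0][1] + B[1][0] = -1 + 7 = 6, A[0][2] + B[2][0] = -2 + 0 = -2) = -5 (attained at k = 0)
  C[0][1] = min over k of (A[0][0] + B[0][1] = -1 + 4 = 3, A[0][1] + B[1][1] = -1 + -1 = -2, A[0][2] + B[2][1] = -2 + 4 = 2) = -2 (attained at k = 1)
  C[0][2] = min over k of (A[0][0] + B[0][2] = -1 + -2 = -3, A[0][1] + B[1][2] = -1 + -2 = -3, A[0][2] + B[2][2] = -2 + 1 = -1) = -3 (attained at k = 0)
  C[1][0] = min over k of (A[1][0] + B[0][0] = 10 + -4 = 6, A[1][1] + B[1][0] = -4 + 7 = 3, A[1][2] + B[2][0] = 3 + 0 = 3) = 3 (attained at k = 1)
  C[1][1] = min over k of (A[1][0] + B[0][1] = 10 + 4 = 14, A[1][1] + B[1][1] = -4 + -1 = -5, A[1][2] + B[2][1] = 3 + 4 = 7) = -5 (attained at k = 1)
  C[1][2] = min over k of (A[1][0] + B[0][2] = 10 + -2 = 8, A[1][1] + B[1][2] = -4 + -2 = -6, A[1][2] + B[2][2] = 3 + 1 = 4) = -6 (attained at k = 1)
  C[2][0] = min over k of (A[2][0] + B[0][0] = 4 + -4 = 0, A[2][1] + B[1][0] = 5 + 7 = 12, A[2][2] + B[2][0] = -3 + 0 = -3) = -3 (attained at k = 2)
  C[2][1] = min over k of (A[2][0] + B[0][1] = 4 + 4 = 8, A[2][1] + B[1][1] = 5 + -1 = 4, A[2][2] + B[2][1] = -3 + 4 = 1) = 1 (attained at k = 2)
  C[2][2] = min over k of (A[2][0] + B[0][2] = 4 + -2 = 2, A[2][1] + B[1][2] = 5 + -2 = 3, A[2][2] + B[2][2] = -3 + 1 = -2) = -2 (attained at k = 2)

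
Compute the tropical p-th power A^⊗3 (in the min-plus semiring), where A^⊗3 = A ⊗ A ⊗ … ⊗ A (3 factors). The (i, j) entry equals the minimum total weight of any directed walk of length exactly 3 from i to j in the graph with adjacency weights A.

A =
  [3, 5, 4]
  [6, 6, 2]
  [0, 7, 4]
A^⊗3 =
  [7, 9, 8]
  [5, 7, 6]
  [4, 8, 7]

Each entry (A^⊗3)_ij equals the minimum over all length-3 walks i = v_0 → v_1 → … → v_3 = j of Σ_t A[v_t][v_{t+1}]. For example, for (i, j) = (0, 2) we minimise over 9 possible intermediate vertex sequences; the minimum is 8, attained along the walk 0 → 2 → 0 → 2.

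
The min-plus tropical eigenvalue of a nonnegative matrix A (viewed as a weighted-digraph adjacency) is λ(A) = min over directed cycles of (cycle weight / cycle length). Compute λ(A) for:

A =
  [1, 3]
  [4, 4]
λ(A) = 1

Enumerate directed cycles and compute their means (weight / length). Sample:
  cycle 0 → 0: weight = 1, length = 1, mean = 1/1 ≈ 1.000
  cycle 1 → 1: weight = 4, length = 1, mean = 4/1 ≈ 4.000
  cycle 0 → 1 → 0: weight = 7, length = 2, mean = 7/2 ≈ 3.500
  cycle 1 → 0 → 1: weight = 7, length = 2, mean = 7/2 ≈ 3.500
Minimum mean = 1.000, attained e.g. along the cycle 0 → 0 with weight 1 and length 1. So λ(A) = 1/1 = 1.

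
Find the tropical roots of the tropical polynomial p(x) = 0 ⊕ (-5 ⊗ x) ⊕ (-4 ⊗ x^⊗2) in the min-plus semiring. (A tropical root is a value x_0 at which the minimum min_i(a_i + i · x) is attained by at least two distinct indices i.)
Roots: {-1, 5}

Each tropical root is a break point of the lower envelope of the lines y = a_i + i · x (there are 3 lines, with slopes 0, 1, ..., 2). Only the lines that attain the minimum somewhere contribute to roots; other lines are dominated. Here the surviving (envelope) indices are i = 2, i = 1, i = 0.
Intersections between consecutive envelope lines give the roots: for adjacent envelope indices i < j the intersection is x = (a_i − a_j) / (j − i). Reading off the sorted break points: {-1, 5}.
Verification: at each break x_0, at least two indices attain the minimum of min_i(a_i + i · x_0).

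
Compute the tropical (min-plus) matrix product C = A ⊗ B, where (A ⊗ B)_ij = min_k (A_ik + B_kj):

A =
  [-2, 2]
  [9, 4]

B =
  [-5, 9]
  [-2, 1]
A ⊗ B =
  [-7, 3]
  [2, 5]

Apply the min-plus product entry-by-entry:
  C[0][0] = min over k of (A[0][0] + B[0][0] = -2 + -5 = -7, A[0][1] + B[1][0] = 2 + -2 = 0) = -7 (attained at k = 0)
  C[0][1] = min over k of (A[0][0] + B[0][1] = -2 + 9 = 7, A[0][1] + B[1][1] = 2 + 1 = 3) = 3 (attained at k = 1)
  C[1][0] = min over k of (A[1][0] + B[0][0] = 9 + -5 = 4, A[1][1] + B[1][0] = 4 + -2 = 2) = 2 (attained at k = 1)
  C[1][1] = min over k of (A[1][0] + B[0][1] = 9 + 9 = 18, A[1][1] + B[1][1] = 4 + 1 = 5) = 5 (attained at k = 1)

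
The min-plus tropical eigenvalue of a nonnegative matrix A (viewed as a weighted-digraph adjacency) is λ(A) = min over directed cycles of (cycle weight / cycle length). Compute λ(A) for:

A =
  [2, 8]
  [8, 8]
λ(A) = 2

Enumerate directed cycles and compute their means (weight / length). Sample:
  cycle 0 → 0: weight = 2, length = 1, mean = 2/1 ≈ 2.000
  cycle 1 → 1: weight = 8, length = 1, mean = 8/1 ≈ 8.000
  cycle 0 → 1 → 0: weight = 16, length = 2, mean = 16/2 ≈ 8.000
  cycle 1 → 0 → 1: weight = 16, length = 2, mean = 16/2 ≈ 8.000
Minimum mean = 2.000, attained e.g. along the cycle 0 → 0 with weight 2 and length 1. So λ(A) = 2/1 = 2.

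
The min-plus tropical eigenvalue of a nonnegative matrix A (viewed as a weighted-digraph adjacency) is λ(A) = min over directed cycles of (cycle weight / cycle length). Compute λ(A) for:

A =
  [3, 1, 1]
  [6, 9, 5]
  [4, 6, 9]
λ(A) = 5/2

Enumerate directed cycles and compute their means (weight / length). Sample:
  cycle 0 → 0: weight = 3, length = 1, mean = 3/1 ≈ 3.000
  cycle 1 → 1: weight = 9, length = 1, mean = 9/1 ≈ 9.000
  cycle 2 → 2: weight = 9, length = 1, mean = 9/1 ≈ 9.000
  cycle 0 → 1 → 0: weight = 7, length = 2, mean = 7/2 ≈ 3.500
  cycle 0 → 2 → 0: weight = 5, length = 2, mean = 5/2 ≈ 2.500
  cycle 1 → 0 → 1: weight = 7, length = 2, mean = 7/2 ≈ 3.500
Minimum mean = 2.500, attained e.g. along the cycle 0 → 2 → 0 with weight 5 and length 2. So λ(A) = 5/2 = 5/2.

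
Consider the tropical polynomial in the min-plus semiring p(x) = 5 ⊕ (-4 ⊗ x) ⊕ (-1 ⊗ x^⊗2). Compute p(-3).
p(-3) = -7

A tropical monomial a ⊗ x^⊗i evaluates to a + i · x. Evaluating each term at x = -3:
  Term 0 contributes 5 + 0 · -3 = 5
  Term 1 contributes -4 + 1 · -3 = -7
  Term 2 contributes -1 + 2 · -3 = -7
p(-3) = ⊕ of these = min[5, -7, -7] = -7.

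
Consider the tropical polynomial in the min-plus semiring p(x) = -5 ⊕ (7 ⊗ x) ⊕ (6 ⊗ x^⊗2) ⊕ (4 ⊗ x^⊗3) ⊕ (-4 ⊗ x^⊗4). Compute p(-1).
p(-1) = -8

A tropical monomial a ⊗ x^⊗i evaluates to a + i · x. Evaluating each term at x = -1:
  Term 0 contributes -5 + 0 · -1 = -5
  Term 1 contributes 7 + 1 · -1 = 6
  Term 2 contributes 6 + 2 · -1 = 4
  Term 3 contributes 4 + 3 · -1 = 1
  Term 4 contributes -4 + 4 · -1 = -8
p(-1) = ⊕ of these = min[-5, 6, 4, 1, -8] = -8.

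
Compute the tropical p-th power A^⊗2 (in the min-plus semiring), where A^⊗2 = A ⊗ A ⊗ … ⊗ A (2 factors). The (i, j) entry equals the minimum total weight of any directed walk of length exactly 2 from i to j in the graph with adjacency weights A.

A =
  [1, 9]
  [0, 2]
A^⊗2 =
  [2, 10]
  [1, 4]

Each entry (A^⊗2)_ij equals the minimum over all length-2 walks i = v_0 → v_1 → … → v_2 = j of Σ_t A[v_t][v_{t+1}]. For example, for (i, j) = (0, 1) we minimise over 2 possible intermediate vertex sequences; the minimum is 10, attained along the walk 0 → 0 → 1.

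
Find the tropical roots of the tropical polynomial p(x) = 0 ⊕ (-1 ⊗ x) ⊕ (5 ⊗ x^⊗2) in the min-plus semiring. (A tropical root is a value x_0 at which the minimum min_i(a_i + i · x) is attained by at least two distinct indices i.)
Roots: {-6, 1}

Each tropical root is a break point of the lower envelope of the lines y = a_i + i · x (there are 3 lines, with slopes 0, 1, ..., 2). Only the lines that attain the minimum somewhere contribute to roots; other lines are dominated. Here the surviving (envelope) indices are i = 2, i = 1, i = 0.
Intersections between consecutive envelope lines give the roots: for adjacent envelope indices i < j the intersection is x = (a_i − a_j) / (j − i). Reading off the sorted break points: {-6, 1}.
Verification: at each break x_0, at least two indices attain the minimum of min_i(a_i + i · x_0).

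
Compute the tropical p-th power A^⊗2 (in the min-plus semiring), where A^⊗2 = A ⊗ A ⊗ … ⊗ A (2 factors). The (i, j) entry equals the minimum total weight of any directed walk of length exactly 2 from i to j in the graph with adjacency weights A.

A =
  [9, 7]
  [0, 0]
A^⊗2 =
  [7, 7]
  [0, 0]

Each entry (A^⊗2)_ij equals the minimum over all length-2 walks i = v_0 → v_1 → … → v_2 = j of Σ_t A[v_t][v_{t+1}]. For example, for (i, j) = (0, 1) we minimise over 2 possible intermediate vertex sequences; the minimum is 7, attained along the walk 0 → 1 → 1.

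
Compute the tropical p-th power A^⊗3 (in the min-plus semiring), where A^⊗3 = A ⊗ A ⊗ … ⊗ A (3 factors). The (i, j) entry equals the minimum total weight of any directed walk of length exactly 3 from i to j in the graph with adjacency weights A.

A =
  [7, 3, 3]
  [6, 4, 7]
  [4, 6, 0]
A^⊗3 =
  [7, 9, 3]
  [11, 12, 7]
  [4, 6, 0]

Each entry (A^⊗3)_ij equals the minimum over all length-3 walks i = v_0 → v_1 → … → v_3 = j of Σ_t A[v_t][v_{t+1}]. For example, for (i, j) = (0, 2) we minimise over 9 possible intermediate vertex sequences; the minimum is 3, attained along the walk 0 → 2 → 2 → 2.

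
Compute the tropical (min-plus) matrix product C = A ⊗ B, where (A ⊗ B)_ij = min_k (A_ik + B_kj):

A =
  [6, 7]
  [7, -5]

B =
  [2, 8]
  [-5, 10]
A ⊗ B =
  [2, 14]
  [-10, 5]

Apply the min-plus product entry-by-entry:
  C[0][0] = min over k of (A[0][0] + B[0][0] = 6 + 2 = 8, A[0][1] + B[1][0] = 7 + -5 = 2) = 2 (attained at k = 1)
  C[0][1] = min over k of (A[0][0] + B[0][1] = 6 + 8 = 14, A[0][1] + B[1][1] = 7 + 10 = 17) = 14 (attained at k = 0)
  C[1][0] = min over k of (A[1][0] + B[0][0] = 7 + 2 = 9, A[1][1] + B[1][0] = -5 + -5 = -10) = -10 (attained at k = 1)
  C[1][1] = min over k of (A[1][0] + B[0][1] = 7 + 8 = 15, A[1][1] + B[1][1] = -5 + 10 = 5) = 5 (attained at k = 1)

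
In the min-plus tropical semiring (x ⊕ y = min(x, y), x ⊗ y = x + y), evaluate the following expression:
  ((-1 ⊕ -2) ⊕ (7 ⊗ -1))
((-1 ⊕ -2) ⊕ (7 ⊗ -1)) = -2

Expand innermost to outermost. Recall ⊕ takes the minimum of its arguments and ⊗ takes their sum. Working out the expression ((-1 ⊕ -2) ⊕ (7 ⊗ -1)) gives -2.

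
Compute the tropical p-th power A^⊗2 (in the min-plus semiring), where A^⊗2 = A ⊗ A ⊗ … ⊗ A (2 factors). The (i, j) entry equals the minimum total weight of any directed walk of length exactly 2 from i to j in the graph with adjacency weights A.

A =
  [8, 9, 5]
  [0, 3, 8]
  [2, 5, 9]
A^⊗2 =
  [7, 10, 13]
  [3, 6, 5]
  [5, 8, 7]

Each entry (A^⊗2)_ij equals the minimum over all length-2 walks i = v_0 → v_1 → … → v_2 = j of Σ_t A[v_t][v_{t+1}]. For example, for (i, j) = (0, 2) we minimise over 3 possible intermediate vertex sequences; the minimum is 13, attained along the walk 0 → 0 → 2.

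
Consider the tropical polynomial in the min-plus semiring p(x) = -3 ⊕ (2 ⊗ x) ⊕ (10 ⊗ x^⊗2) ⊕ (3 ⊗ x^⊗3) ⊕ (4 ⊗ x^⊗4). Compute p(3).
p(3) = -3

A tropical monomial a ⊗ x^⊗i evaluates to a + i · x. Evaluating each term at x = 3:
  Term 0 contributes -3 + 0 · 3 = -3
  Term 1 contributes 2 + 1 · 3 = 5
  Term 2 contributes 10 + 2 · 3 = 16
  Term 3 contributes 3 + 3 · 3 = 12
  Term 4 contributes 4 + 4 · 3 = 16
p(3) = ⊕ of these = min[-3, 5, 16, 12, 16] = -3.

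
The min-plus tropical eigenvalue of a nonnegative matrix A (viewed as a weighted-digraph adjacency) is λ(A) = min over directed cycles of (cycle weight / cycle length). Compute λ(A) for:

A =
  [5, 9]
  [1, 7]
λ(A) = 5

Enumerate directed cycles and compute their means (weight / length). Sample:
  cycle 0 → 0: weight = 5, length = 1, mean = 5/1 ≈ 5.000
  cycle 1 → 1: weight = 7, length = 1, mean = 7/1 ≈ 7.000
  cycle 0 → 1 → 0: weight = 10, length = 2, mean = 10/2 ≈ 5.000
  cycle 1 → 0 → 1: weight = 10, length = 2, mean = 10/2 ≈ 5.000
Minimum mean = 5.000, attained e.g. along the cycle 0 → 0 with weight 5 and length 1. So λ(A) = 5/1 = 5.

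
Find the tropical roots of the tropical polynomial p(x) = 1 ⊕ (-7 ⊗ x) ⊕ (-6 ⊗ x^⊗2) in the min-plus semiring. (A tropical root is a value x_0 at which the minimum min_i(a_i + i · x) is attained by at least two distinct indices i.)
Roots: {-1, 8}

Each tropical root is a break point of the lower envelope of the lines y = a_i + i · x (there are 3 lines, with slopes 0, 1, ..., 2). Only the lines that attain the minimum somewhere contribute to roots; other lines are dominated. Here the surviving (envelope) indices are i = 2, i = 1, i = 0.
Intersections between consecutive envelope lines give the roots: for adjacent envelope indices i < j the intersection is x = (a_i − a_j) / (j − i). Reading off the sorted break points: {-1, 8}.
Verification: at each break x_0, at least two indices attain the minimum of min_i(a_i + i · x_0).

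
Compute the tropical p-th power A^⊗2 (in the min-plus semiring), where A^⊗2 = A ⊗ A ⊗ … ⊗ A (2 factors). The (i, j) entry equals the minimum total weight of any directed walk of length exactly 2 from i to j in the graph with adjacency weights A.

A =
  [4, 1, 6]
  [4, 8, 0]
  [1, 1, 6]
A^⊗2 =
  [5, 5, 1]
  [1, 1, 6]
  [5, 2, 1]

Each entry (A^⊗2)_ij equals the minimum over all length-2 walks i = v_0 → v_1 → … → v_2 = j of Σ_t A[v_t][v_{t+1}]. For example, for (i, j) = (0, 2) we minimise over 3 possible intermediate vertex sequences; the minimum is 1, attained along the walk 0 → 1 → 2.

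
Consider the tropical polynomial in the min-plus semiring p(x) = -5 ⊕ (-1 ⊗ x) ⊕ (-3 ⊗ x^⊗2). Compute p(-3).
p(-3) = -9

A tropical monomial a ⊗ x^⊗i evaluates to a + i · x. Evaluating each term at x = -3:
  Term 0 contributes -5 + 0 · -3 = -5
  Term 1 contributes -1 + 1 · -3 = -4
  Term 2 contributes -3 + 2 · -3 = -9
p(-3) = ⊕ of these = min[-5, -4, -9] = -9.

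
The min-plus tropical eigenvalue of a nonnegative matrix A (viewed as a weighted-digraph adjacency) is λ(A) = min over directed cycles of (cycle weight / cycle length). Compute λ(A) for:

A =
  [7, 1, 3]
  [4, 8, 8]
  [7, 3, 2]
λ(A) = 2

Enumerate directed cycles and compute their means (weight / length). Sample:
  cycle 0 → 0: weight = 7, length = 1, mean = 7/1 ≈ 7.000
  cycle 1 → 1: weight = 8, length = 1, mean = 8/1 ≈ 8.000
  cycle 2 → 2: weight = 2, length = 1, mean = 2/1 ≈ 2.000
  cycle 0 → 1 → 0: weight = 5, length = 2, mean = 5/2 ≈ 2.500
  cycle 0 → 2 → 0: weight = 10, length = 2, mean = 10/2 ≈ 5.000
  cycle 1 → 0 → 1: weight = 5, length = 2, mean = 5/2 ≈ 2.500
Minimum mean = 2.000, attained e.g. along the cycle 2 → 2 with weight 2 and length 1. So λ(A) = 2/1 = 2.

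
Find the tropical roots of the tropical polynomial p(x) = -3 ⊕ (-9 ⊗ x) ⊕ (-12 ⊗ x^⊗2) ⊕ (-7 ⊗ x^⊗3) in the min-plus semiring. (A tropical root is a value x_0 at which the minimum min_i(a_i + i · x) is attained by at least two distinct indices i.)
Roots: {-5, 3, 6}

Each tropical root is a break point of the lower envelope of the lines y = a_i + i · x (there are 4 lines, with slopes 0, 1, ..., 3). Only the lines that attain the minimum somewhere contribute to roots; other lines are dominated. Here the surviving (envelope) indices are i = 3, i = 2, i = 1, i = 0.
Intersections between consecutive envelope lines give the roots: for adjacent envelope indices i < j the intersection is x = (a_i − a_j) / (j − i). Reading off the sorted break points: {-5, 3, 6}.
Verification: at each break x_0, at least two indices attain the minimum of min_i(a_i + i · x_0).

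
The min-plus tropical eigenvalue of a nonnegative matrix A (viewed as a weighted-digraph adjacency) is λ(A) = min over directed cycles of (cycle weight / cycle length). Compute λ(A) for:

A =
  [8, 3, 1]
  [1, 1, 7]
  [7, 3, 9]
λ(A) = 1

Enumerate directed cycles and compute their means (weight / length). Sample:
  cycle 0 → 0: weight = 8, length = 1, mean = 8/1 ≈ 8.000
  cycle 1 → 1: weight = 1, length = 1, mean = 1/1 ≈ 1.000
  cycle 2 → 2: weight = 9, length = 1, mean = 9/1 ≈ 9.000
  cycle 0 → 1 → 0: weight = 4, length = 2, mean = 4/2 ≈ 2.000
  cycle 0 → 2 → 0: weight = 8, length = 2, mean = 8/2 ≈ 4.000
  cycle 1 → 0 → 1: weight = 4, length = 2, mean = 4/2 ≈ 2.000
Minimum mean = 1.000, attained e.g. along the cycle 1 → 1 with weight 1 and length 1. So λ(A) = 1/1 = 1.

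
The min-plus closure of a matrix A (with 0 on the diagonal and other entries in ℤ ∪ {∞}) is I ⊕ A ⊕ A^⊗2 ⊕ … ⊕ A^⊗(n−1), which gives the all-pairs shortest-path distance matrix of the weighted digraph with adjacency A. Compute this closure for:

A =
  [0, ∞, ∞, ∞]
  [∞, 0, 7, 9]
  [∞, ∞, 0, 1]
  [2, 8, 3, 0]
Closure =
  [0, ∞, ∞, ∞]
  [10, 0, 7, 8]
  [3, 9, 0, 1]
  [2, 8, 3, 0]

This is the Floyd-Warshall all-pairs shortest-path computation. For each intermediate vertex k = 0, 1, …, 3, update dist[i][j] ← min(dist[i][j], dist[i][k] + dist[k][j]). The final matrix gives, for each (i, j), the minimum total weight of any directed path from i to j (possibly empty when i = j).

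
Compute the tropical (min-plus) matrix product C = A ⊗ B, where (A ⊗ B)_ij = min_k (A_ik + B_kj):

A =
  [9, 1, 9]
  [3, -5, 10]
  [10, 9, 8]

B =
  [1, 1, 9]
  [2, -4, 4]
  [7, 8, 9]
A ⊗ B =
  [3, -3, 5]
  [-3, -9, -1]
  [11, 5, 13]

Apply the min-plus product entry-by-entry:
  C[0][0] = min over k of (A[0][0] + B[0][0] = 9 + 1 = 10, A[0][1] + B[1][0] = 1 + 2 = 3, A[0][2] + B[2][0] = 9 + 7 = 16) = 3 (attained at k = 1)
  C[0][1] = min over k of (A[0][0] + B[0][1] = 9 + 1 = 10, A[0][1] + B[1][1] = 1 + -4 = -3, A[0][2] + B[2][1] = 9 + 8 = 17) = -3 (attained at k = 1)
  C[0][2] = min over k of (A[0][0] + B[0][2] = 9 + 9 = 18, A[0][1] + B[1][2] = 1 + 4 = 5, A[0][2] + B[2][2] = 9 + 9 = 18) = 5 (attained at k = 1)
  C[1][0] = min over k of (A[1][0] + B[0][0] = 3 + 1 = 4, A[1][1] + B[1][0] = -5 + 2 = -3, A[1][2] + B[2][0] = 10 + 7 = 17) = -3 (attained at k = 1)
  C[1][1] = min over k of (A[1][0] + B[0][1] = 3 + 1 = 4, A[1][1] + B[1][1] = -5 + -4 = -9, A[1][2] + B[2][1] = 10 + 8 = 18) = -9 (attained at k = 1)
  C[1][2] = min over k of (A[1][0] + B[0][2] = 3 + 9 = 12, A[1][1] + B[1][2] = -5 + 4 = -1, A[1][2] + B[2][2] = 10 + 9 = 19) = -1 (attained at k = 1)
  C[2][0] = min over k of (A[2][0] + B[0][0] = 10 + 1 = 11, A[2][1] + B[1][0] = 9 + 2 = 11, A[2][2] + B[2][0] = 8 + 7 = 15) = 11 (attained at k = 0)
  C[2][1] = min over k of (A[2][0] + B[0][1] = 10 + 1 = 11, A[2][1] + B[1][1] = 9 + -4 = 5, A[2][2] + B[2][1] = 8 + 8 = 16) = 5 (attained at k = 1)
  C[2][2] = min over k of (A[2][0] + B[0][2] = 10 + 9 = 19, A[2][1] + B[1][2] = 9 + 4 = 13, A[2][2] + B[2][2] = 8 + 9 = 17) = 13 (attained at k = 1)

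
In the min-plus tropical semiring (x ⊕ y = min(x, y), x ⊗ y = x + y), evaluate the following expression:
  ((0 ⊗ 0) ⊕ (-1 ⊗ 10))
((0 ⊗ 0) ⊕ (-1 ⊗ 10)) = 0

Expand innermost to outermost. Recall ⊕ takes the minimum of its arguments and ⊗ takes their sum. Working out the expression ((0 ⊗ 0) ⊕ (-1 ⊗ 10)) gives 0.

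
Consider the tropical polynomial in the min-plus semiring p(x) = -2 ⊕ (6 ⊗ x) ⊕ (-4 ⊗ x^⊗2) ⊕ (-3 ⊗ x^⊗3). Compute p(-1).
p(-1) = -6

A tropical monomial a ⊗ x^⊗i evaluates to a + i · x. Evaluating each term at x = -1:
  Term 0 contributes -2 + 0 · -1 = -2
  Term 1 contributes 6 + 1 · -1 = 5
  Term 2 contributes -4 + 2 · -1 = -6
  Term 3 contributes -3 + 3 · -1 = -6
p(-1) = ⊕ of these = min[-2, 5, -6, -6] = -6.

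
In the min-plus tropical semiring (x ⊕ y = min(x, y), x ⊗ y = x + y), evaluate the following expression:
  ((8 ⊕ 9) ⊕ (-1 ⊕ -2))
((8 ⊕ 9) ⊕ (-1 ⊕ -2)) = -2

Expand innermost to outermost. Recall ⊕ takes the minimum of its arguments and ⊗ takes their sum. Working out the expression ((8 ⊕ 9) ⊕ (-1 ⊕ -2)) gives -2.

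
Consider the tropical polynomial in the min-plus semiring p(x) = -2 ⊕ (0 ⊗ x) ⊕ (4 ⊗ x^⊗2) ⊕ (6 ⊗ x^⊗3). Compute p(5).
p(5) = -2

A tropical monomial a ⊗ x^⊗i evaluates to a + i · x. Evaluating each term at x = 5:
  Term 0 contributes -2 + 0 · 5 = -2
  Term 1 contributes 0 + 1 · 5 = 5
  Term 2 contributes 4 + 2 · 5 = 14
  Term 3 contributes 6 + 3 · 5 = 21
p(5) = ⊕ of these = min[-2, 5, 14, 21] = -2.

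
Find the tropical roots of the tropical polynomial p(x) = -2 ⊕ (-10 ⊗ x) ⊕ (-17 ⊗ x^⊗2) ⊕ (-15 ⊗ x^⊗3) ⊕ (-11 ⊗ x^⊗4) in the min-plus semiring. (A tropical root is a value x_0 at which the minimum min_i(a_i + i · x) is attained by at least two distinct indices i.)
Roots: {-4, -2, 7, 8}

Each tropical root is a break point of the lower envelope of the lines y = a_i + i · x (there are 5 lines, with slopes 0, 1, ..., 4). Only the lines that attain the minimum somewhere contribute to roots; other lines are dominated. Here the surviving (envelope) indices are i = 4, i = 3, i = 2, i = 1, i = 0.
Intersections between consecutive envelope lines give the roots: for adjacent envelope indices i < j the intersection is x = (a_i − a_j) / (j − i). Reading off the sorted break points: {-4, -2, 7, 8}.
Verification: at each break x_0, at least two indices attain the minimum of min_i(a_i + i · x_0).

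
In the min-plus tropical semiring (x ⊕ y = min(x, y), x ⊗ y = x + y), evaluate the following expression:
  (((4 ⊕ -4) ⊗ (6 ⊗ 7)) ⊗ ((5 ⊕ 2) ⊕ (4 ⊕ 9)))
(((4 ⊕ -4) ⊗ (6 ⊗ 7)) ⊗ ((5 ⊕ 2) ⊕ (4 ⊕ 9))) = 11

Expand innermost to outermost. Recall ⊕ takes the minimum of its arguments and ⊗ takes their sum. Working out the expression (((4 ⊕ -4) ⊗ (6 ⊗ 7)) ⊗ ((5 ⊕ 2) ⊕ (4 ⊕ 9))) gives 11.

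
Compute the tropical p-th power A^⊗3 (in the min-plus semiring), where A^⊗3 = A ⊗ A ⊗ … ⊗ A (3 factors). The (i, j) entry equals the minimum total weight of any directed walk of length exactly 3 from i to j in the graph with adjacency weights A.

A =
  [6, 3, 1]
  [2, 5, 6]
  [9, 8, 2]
A^⊗3 =
  [10, 8, 5]
  [7, 10, 5]
  [12, 12, 6]

Each entry (A^⊗3)_ij equals the minimum over all length-3 walks i = v_0 → v_1 → … → v_3 = j of Σ_t A[v_t][v_{t+1}]. For example, for (i, j) = (0, 2) we minimise over 9 possible intermediate vertex sequences; the minimum is 5, attained along the walk 0 → 2 → 2 → 2.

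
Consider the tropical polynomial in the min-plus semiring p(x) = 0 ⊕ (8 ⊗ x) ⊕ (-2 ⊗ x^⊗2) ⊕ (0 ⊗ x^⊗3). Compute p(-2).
p(-2) = -6

A tropical monomial a ⊗ x^⊗i evaluates to a + i · x. Evaluating each term at x = -2:
  Term 0 contributes 0 + 0 · -2 = 0
  Term 1 contributes 8 + 1 · -2 = 6
  Term 2 contributes -2 + 2 · -2 = -6
  Term 3 contributes 0 + 3 · -2 = -6
p(-2) = ⊕ of these = min[0, 6, -6, -6] = -6.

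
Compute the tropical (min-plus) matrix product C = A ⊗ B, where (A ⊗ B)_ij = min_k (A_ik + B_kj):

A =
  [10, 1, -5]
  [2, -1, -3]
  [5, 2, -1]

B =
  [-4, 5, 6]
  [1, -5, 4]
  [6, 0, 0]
A ⊗ B =
  [1, -5, -5]
  [-2, -6, -3]
  [1, -3, -1]

Apply the min-plus product entry-by-entry:
  C[0][0] = min over k of (A[0][0] + B[0][0] = 10 + -4 = 6, A[0][1] + B[1][0] = 1 + 1 = 2, A[0][2] + B[2][0] = -5 + 6 = 1) = 1 (attained at k = 2)
  C[0][1] = min over k of (A[0][0] + B[0][1] = 10 + 5 = 15, A[0][1] + B[1][1] = 1 + -5 = -4, A[0][2] + B[2][1] = -5 + 0 = -5) = -5 (attained at k = 2)
  C[0][2] = min over k of (A[0][0] + B[0][2] = 10 + 6 = 16, A[0][1] + B[1][2] = 1 + 4 = 5, A[0][2] + B[2][2] = -5 + 0 = -5) = -5 (attained at k = 2)
  C[1][0] = min over k of (A[1][0] + B[0][0] = 2 + -4 = -2, A[1][1] + B[1][0] = -1 + 1 = 0, A[1][2] + B[2][0] = -3 + 6 = 3) = -2 (attained at k = 0)
  C[1][1] = min over k of (A[1][0] + B[0][1] = 2 + 5 = 7, A[1][1] + B[1][1] = -1 + -5 = -6, A[1][2] + B[2][1] = -3 + 0 = -3) = -6 (attained at k = 1)
  C[1][2] = min over k of (A[1][0] + B[0][2] = 2 + 6 = 8, A[1][1] + B[1][2] = -1 + 4 = 3, A[1][2] + B[2][2] = -3 + 0 = -3) = -3 (attained at k = 2)
  C[2][0] = min over k of (A[2][0] + B[0][0] = 5 + -4 = 1, A[2][1] + B[1][0] = 2 + 1 = 3, A[2][2] + B[2][0] = -1 + 6 = 5) = 1 (attained at k = 0)
  C[2][1] = min over k of (A[2][0] + B[0][1] = 5 + 5 = 10, A[2][1] + B[1][1] = 2 + -5 = -3, A[2][2] + B[2][1] = -1 + 0 = -1) = -3 (attained at k = 1)
  C[2][2] = min over k of (A[2][0] + B[0][2] = 5 + 6 = 11, A[2][1] + B[1][2] = 2 + 4 = 6, A[2][2] + B[2][2] = -1 + 0 = -1) = -1 (attained at k = 2)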